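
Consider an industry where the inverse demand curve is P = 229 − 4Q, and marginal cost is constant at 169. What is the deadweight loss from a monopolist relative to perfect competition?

Under competition P = MC = 169, so Q = (229 − 169)/4 = 15.
A monopolist chooses Q where MR = MC. MR = 229 − 8Q; setting this equal to 169 gives Q = 7.5 and P = 199.
DWL is the triangle between Q = 7.5 and Q = 15: ½·(15 − 7.5)·(199 − 169) = 112.5.

DWL = 112.5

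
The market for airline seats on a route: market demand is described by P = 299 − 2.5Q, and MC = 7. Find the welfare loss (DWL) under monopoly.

DWL = 4263.2

Under competition P = MC = 7, so Q = (299 − 7)/2.5 = 116.8.
The monopolist equates marginal revenue to marginal cost: 299 − 5Q = 7, so Q = 58.4. From demand, P = 153.
DWL is the triangle between Q = 58.4 and Q = 116.8: ½·(116.8 − 58.4)·(153 − 7) = 4263.2.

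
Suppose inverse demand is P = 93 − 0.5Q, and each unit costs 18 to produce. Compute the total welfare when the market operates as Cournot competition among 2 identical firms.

With 2 symmetric Cournot firms, each firm's FOC gives 93 − 1.5q = 18, so q = 50, Q = 2·50 = 100, and P = 43.
CS = ½·(93 − 43)·100 = 2500; PS = (43 − 18)·100 = 2500; TS = 5000.

TS = 5000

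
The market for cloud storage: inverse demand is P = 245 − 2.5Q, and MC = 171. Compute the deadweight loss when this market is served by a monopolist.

Competitive firms price at marginal cost: P = 171, giving Q = 29.6.
A monopolist chooses Q where MR = MC. MR = 245 − 5Q; setting this equal to 171 gives Q = 14.8 and P = 208.
DWL is the triangle between Q = 14.8 and Q = 29.6: ½·(29.6 − 14.8)·(208 − 171) = 273.8.

DWL = 273.8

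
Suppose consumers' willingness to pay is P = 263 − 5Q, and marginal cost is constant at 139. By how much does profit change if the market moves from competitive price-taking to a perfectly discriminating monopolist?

Perfect competition: P = MC = 139, so 263 − 5Q = 139 and Q = 24.8.
Profit = (139 − 139)·24.8 = 0.
With perfect price discrimination, output is the efficient level Q = 24.8 (where demand meets MC), but every buyer pays their willingness to pay: CS = 0 and PS = total surplus.
PS equals the full surplus area, 1537.6. Profit = 1537.6 = 1537.6.
Change in profit: 1537.6 − 0 = 1537.6.

π rises by 1537.6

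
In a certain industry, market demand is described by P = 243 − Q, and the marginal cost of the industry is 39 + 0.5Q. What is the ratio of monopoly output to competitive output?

A monopolist chooses Q where MR = MC. MR = 243 − 2Q; setting this equal to 39 + 0.5Q gives Q = 81.6 and P = 161.4.
Competitive equilibrium sets price equal to marginal cost: 243 − Q = 39 + 0.5Q, so Q = 136 and P = 107.
Ratio Q_m/Q_c = 81.6/136 = 0.6.

Q_m/Q_c = 0.6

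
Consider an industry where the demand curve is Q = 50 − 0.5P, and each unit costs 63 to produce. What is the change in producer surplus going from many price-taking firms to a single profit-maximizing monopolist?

PS rises by 171.125

Inverting demand: P = 100 − 2Q.
Competitive firms price at marginal cost: P = 63, giving Q = 18.5.
PS = (63 − 63)·18.5 = 0.
A monopolist chooses Q where MR = MC. MR = 100 − 4Q; setting this equal to 63 gives Q = 9.25 and P = 81.5.
PS = (81.5 − 63)·9.25 = 171.125.
Change in producer surplus: 171.125 − 0 = 171.125.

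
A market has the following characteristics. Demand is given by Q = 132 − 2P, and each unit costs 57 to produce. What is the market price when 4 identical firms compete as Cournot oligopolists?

Inverting demand: P = 66 − 0.5Q.
With 4 symmetric Cournot firms, each firm's FOC gives 66 − 2.5q = 57, so q = 3.6, Q = 4·3.6 = 14.4, and P = 58.8.

P = 58.8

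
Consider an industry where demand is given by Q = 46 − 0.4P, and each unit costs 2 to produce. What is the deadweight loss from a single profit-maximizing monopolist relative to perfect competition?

Inverting demand: P = 115 − 2.5Q.
Perfect competition: P = MC = 2, so 115 − 2.5Q = 2 and Q = 45.2.
Monopoly sets MR = MC: 115 − 5Q = 2 ⇒ Q = 22.6, P = 115 − 2.5·22.6 = 58.5.
DWL is the triangle between Q = 22.6 and Q = 45.2: ½·(45.2 − 22.6)·(58.5 − 2) = 638.45.

DWL = 638.45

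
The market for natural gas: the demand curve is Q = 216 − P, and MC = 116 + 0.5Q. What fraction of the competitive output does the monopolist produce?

Q_m/Q_c = 0.6

Inverting demand: P = 216 − Q.
A monopolist chooses Q where MR = MC. MR = 216 − 2Q; setting this equal to 116 + 0.5Q gives Q = 40 and P = 176.
Under competition P = MC: 216 − Q = 116 + 0.5Q ⇒ Q = 200/3, P = 448/3.
Ratio Q_m/Q_c = 40/(200/3) = 0.6.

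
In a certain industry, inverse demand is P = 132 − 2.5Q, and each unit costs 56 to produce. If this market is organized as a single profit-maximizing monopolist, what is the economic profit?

A monopolist chooses Q where MR = MC. MR = 132 − 5Q; setting this equal to 56 gives Q = 15.2 and P = 94.
Profit = (94 − 56)·15.2 = 577.6.

Profit = 577.6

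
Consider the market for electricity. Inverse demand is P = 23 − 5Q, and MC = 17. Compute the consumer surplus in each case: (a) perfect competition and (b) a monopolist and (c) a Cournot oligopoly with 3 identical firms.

Perfect competition: P = MC = 17, so 23 − 5Q = 17 and Q = 1.2.
CS = ½·(23 − 17)·1.2 = 3.6.
A monopolist chooses Q where MR = MC. MR = 23 − 10Q; setting this equal to 17 gives Q = 0.6 and P = 20.
CS = ½·(23 − 20)·0.6 = 0.9.
With 3 symmetric Cournot firms, each firm's FOC gives 23 − 20q = 17, so q = 0.3, Q = 3·0.3 = 0.9, and P = 18.5.
CS = ½·(23 − 18.5)·0.9 = 2.025.

Competition: CS = 3.6; Monopoly: CS = 0.9; Cournot: CS = 2.025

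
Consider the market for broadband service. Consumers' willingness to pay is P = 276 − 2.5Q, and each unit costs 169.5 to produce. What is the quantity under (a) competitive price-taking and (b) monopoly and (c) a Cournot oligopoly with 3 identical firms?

Competition: Q = 42.6; Monopoly: Q = 21.3; Cournot: Q = 31.95

Perfect competition: P = MC = 169.5, so 276 − 2.5Q = 169.5 and Q = 42.6.
A monopolist chooses Q where MR = MC. MR = 276 − 5Q; setting this equal to 169.5 gives Q = 21.3 and P = 222.75.
Cournot with 3 identical firms: the symmetric best-response condition is 276 − 10q = 169.5. Each firm produces q = 10.65, total output Q = 31.95, price P = 196.125.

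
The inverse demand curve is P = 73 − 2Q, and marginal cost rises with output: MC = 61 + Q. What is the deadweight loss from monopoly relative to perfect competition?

Competitive equilibrium sets price equal to marginal cost: 73 − 2Q = 61 + Q, so Q = 4 and P = 65.
The monopolist equates marginal revenue to marginal cost: 73 − 4Q = 61 + Q, so Q = 2.4. From demand, P = 68.2.
CS = ½·(73 − 65)·4 = 16; PS = (65·4 − 61·4 − ½·1·4²) = 8; TS = 24.
CS = ½·(73 − 68.2)·2.4 = 5.76; PS = (68.2·2.4 − 61·2.4 − ½·1·2.4²) = 14.4; TS = 20.16.
DWL = 24 − 20.16 = 3.84.

DWL = 3.84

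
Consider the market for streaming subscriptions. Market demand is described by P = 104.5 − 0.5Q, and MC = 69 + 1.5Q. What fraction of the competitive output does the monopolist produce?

Q_m/Q_c = 0.8

Monopoly sets MR = MC: 104.5 − Q = 69 + 1.5Q ⇒ Q = 14.2, P = 104.5 − 0.5·14.2 = 97.4.
Under competition P = MC: 104.5 − 0.5Q = 69 + 1.5Q ⇒ Q = 17.75, P = 95.625.
Ratio Q_m/Q_c = 14.2/17.75 = 0.8.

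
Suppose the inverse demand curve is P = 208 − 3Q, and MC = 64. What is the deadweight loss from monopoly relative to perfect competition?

DWL = 864

Competitive firms price at marginal cost: P = 64, giving Q = 48.
The monopolist equates marginal revenue to marginal cost: 208 − 6Q = 64, so Q = 24. From demand, P = 136.
DWL is the triangle between Q = 24 and Q = 48: ½·(48 − 24)·(136 − 64) = 864.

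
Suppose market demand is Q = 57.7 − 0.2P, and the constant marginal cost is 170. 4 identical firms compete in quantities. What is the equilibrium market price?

Inverting demand: P = 288.5 − 5Q.
With 4 symmetric Cournot firms, each firm's FOC gives 288.5 − 25q = 170, so q = 4.74, Q = 4·4.74 = 18.96, and P = 193.7.

P = 193.7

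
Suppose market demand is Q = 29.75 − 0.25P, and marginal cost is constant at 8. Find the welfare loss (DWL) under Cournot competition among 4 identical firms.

Inverting demand: P = 119 − 4Q.
Perfect competition: P = MC = 8, so 119 − 4Q = 8 and Q = 27.75.
Cournot with 4 identical firms: the symmetric best-response condition is 119 − 20q = 8. Each firm produces q = 5.55, total output Q = 22.2, price P = 30.2.
DWL is the triangle between Q = 22.2 and Q = 27.75: ½·(27.75 − 22.2)·(30.2 − 8) = 61.605.

DWL = 61.605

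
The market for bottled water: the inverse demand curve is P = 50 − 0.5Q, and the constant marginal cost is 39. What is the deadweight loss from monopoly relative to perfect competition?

Under competition P = MC = 39, so Q = (50 − 39)/0.5 = 22.
Monopoly sets MR = MC: 50 − Q = 39 ⇒ Q = 11, P = 50 − 0.5·11 = 44.5.
DWL is the triangle between Q = 11 and Q = 22: ½·(22 − 11)·(44.5 − 39) = 30.25.

DWL = 30.25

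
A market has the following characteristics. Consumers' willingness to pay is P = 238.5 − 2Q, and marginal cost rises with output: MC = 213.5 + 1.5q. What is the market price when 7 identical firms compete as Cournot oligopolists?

Cournot with 7 identical firms: the symmetric best-response condition is 238.5 − 16q = 213.5 + 1.5q. Each firm produces q = 10/7, total output Q = 10, price P = 218.5.

P = 218.5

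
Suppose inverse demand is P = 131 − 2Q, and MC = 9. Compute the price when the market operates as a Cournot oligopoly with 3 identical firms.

In a 3-firm Cournot equilibrium, symmetry and the first-order condition give q = (131 − 9)/(8) = 15.25. So Q = 45.75 and P = 39.5.

P = 39.5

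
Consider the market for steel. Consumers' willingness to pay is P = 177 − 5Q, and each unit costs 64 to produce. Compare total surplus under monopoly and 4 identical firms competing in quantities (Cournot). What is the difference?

TS rises by 268.149

The monopolist equates marginal revenue to marginal cost: 177 − 10Q = 64, so Q = 11.3. From demand, P = 120.5.
CS = ½·(177 − 120.5)·11.3 = 319.225; PS = (120.5 − 64)·11.3 = 638.45; TS = 957.675.
With 4 symmetric Cournot firms, each firm's FOC gives 177 − 25q = 64, so q = 4.52, Q = 4·4.52 = 18.08, and P = 86.6.
CS = ½·(177 − 86.6)·18.08 = 817.216; PS = (86.6 − 64)·18.08 = 408.608; TS = 1225.824.
Change in total surplus: 1225.824 − 957.675 = 268.149.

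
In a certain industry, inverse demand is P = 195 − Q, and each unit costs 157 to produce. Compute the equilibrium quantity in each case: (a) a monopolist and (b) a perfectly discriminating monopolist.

A monopolist chooses Q where MR = MC. MR = 195 − 2Q; setting this equal to 157 gives Q = 19 and P = 176.
With perfect price discrimination, output is the efficient level Q = 38 (where demand meets MC), but every buyer pays their willingness to pay: CS = 0 and PS = total surplus.

Monopoly: Q = 19; Perfect PD: Q = 38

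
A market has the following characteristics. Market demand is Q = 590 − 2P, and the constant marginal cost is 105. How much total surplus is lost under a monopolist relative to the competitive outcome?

Inverting demand: P = 295 − 0.5Q.
Competitive firms price at marginal cost: P = 105, giving Q = 380.
The monopolist equates marginal revenue to marginal cost: 295 − Q = 105, so Q = 190. From demand, P = 200.
DWL is the triangle between Q = 190 and Q = 380: ½·(380 − 190)·(200 − 105) = 9025.

DWL = 9025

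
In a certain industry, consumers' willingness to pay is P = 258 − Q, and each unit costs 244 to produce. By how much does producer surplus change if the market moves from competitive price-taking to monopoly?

PS rises by 49

Perfect competition: P = MC = 244, so 258 − Q = 244 and Q = 14.
PS = (244 − 244)·14 = 0.
The monopolist equates marginal revenue to marginal cost: 258 − 2Q = 244, so Q = 7. From demand, P = 251.
PS = (251 − 244)·7 = 49.
Change in producer surplus: 49 − 0 = 49.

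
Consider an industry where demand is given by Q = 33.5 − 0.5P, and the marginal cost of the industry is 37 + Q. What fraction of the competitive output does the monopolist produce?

Inverting demand: P = 67 − 2Q.
The monopolist equates marginal revenue to marginal cost: 67 − 4Q = 37 + Q, so Q = 6. From demand, P = 55.
Competitive equilibrium sets price equal to marginal cost: 67 − 2Q = 37 + Q, so Q = 10 and P = 47.
Ratio Q_m/Q_c = 6/10 = 0.6.

Q_m/Q_c = 0.6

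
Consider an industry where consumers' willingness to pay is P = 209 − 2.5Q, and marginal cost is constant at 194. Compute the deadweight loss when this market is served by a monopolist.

Under competition P = MC = 194, so Q = (209 − 194)/2.5 = 6.
A monopolist chooses Q where MR = MC. MR = 209 − 5Q; setting this equal to 194 gives Q = 3 and P = 201.5.
DWL is the triangle between Q = 3 and Q = 6: ½·(6 − 3)·(201.5 − 194) = 11.25.

DWL = 11.25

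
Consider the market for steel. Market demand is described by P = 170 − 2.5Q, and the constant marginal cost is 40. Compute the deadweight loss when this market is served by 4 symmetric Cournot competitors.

Under competition P = MC = 40, so Q = (170 − 40)/2.5 = 52.
Cournot with 4 identical firms: the symmetric best-response condition is 170 − 12.5q = 40. Each firm produces q = 10.4, total output Q = 41.6, price P = 66.
DWL is the triangle between Q = 41.6 and Q = 52: ½·(52 − 41.6)·(66 − 40) = 135.2.

DWL = 135.2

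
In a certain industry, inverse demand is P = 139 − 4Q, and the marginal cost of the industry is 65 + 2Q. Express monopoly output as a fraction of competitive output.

Q_m/Q_c = 0.6

Monopoly sets MR = MC: 139 − 8Q = 65 + 2Q ⇒ Q = 7.4, P = 139 − 4·7.4 = 109.4.
Under competition P = MC: 139 − 4Q = 65 + 2Q ⇒ Q = 37/3, P = 269/3.
Ratio Q_m/Q_c = 7.4/(37/3) = 0.6.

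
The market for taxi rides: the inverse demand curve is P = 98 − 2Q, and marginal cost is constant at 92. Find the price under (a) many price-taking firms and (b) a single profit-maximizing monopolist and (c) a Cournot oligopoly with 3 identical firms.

Under competition P = MC = 92, so Q = (98 − 92)/2 = 3.
Monopoly sets MR = MC: 98 − 4Q = 92 ⇒ Q = 1.5, P = 98 − 2·1.5 = 95.
Cournot with 3 identical firms: the symmetric best-response condition is 98 − 8q = 92. Each firm produces q = 0.75, total output Q = 2.25, price P = 93.5.

Competition: P = 92; Monopoly: P = 95; Cournot: P = 93.5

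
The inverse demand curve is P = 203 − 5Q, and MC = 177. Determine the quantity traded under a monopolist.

Q = 2.6

Monopoly sets MR = MC: 203 − 10Q = 177 ⇒ Q = 2.6, P = 203 − 5·2.6 = 190.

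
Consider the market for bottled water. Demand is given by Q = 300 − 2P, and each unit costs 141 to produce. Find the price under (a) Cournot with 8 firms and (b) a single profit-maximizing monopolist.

Cournot: P = 142; Monopoly: P = 145.5

Inverting demand: P = 150 − 0.5Q.
Cournot with 8 identical firms: the symmetric best-response condition is 150 − 4.5q = 141. Each firm produces q = 2, total output Q = 16, price P = 142.
A monopolist chooses Q where MR = MC. MR = 150 − Q; setting this equal to 141 gives Q = 9 and P = 145.5.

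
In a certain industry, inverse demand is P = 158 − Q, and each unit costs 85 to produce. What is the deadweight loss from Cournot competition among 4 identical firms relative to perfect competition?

Under competition P = MC = 85, so Q = (158 − 85)/1 = 73.
With 4 symmetric Cournot firms, each firm's FOC gives 158 − 5q = 85, so q = 14.6, Q = 4·14.6 = 58.4, and P = 99.6.
DWL is the triangle between Q = 58.4 and Q = 73: ½·(73 − 58.4)·(99.6 − 85) = 106.58.

DWL = 106.58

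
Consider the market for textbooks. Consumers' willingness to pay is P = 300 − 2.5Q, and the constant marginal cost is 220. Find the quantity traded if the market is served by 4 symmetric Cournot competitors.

Cournot with 4 identical firms: the symmetric best-response condition is 300 − 12.5q = 220. Each firm produces q = 6.4, total output Q = 25.6, price P = 236.

Q = 25.6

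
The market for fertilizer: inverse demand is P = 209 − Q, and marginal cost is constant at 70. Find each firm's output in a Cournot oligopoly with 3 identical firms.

Cournot with 3 identical firms: the symmetric best-response condition is 209 − 4q = 70. Each firm produces q = 34.75, total output Q = 104.25, price P = 104.75.

q_i = 34.75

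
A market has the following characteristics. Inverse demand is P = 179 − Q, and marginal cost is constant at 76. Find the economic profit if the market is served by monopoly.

The monopolist equates marginal revenue to marginal cost: 179 − 2Q = 76, so Q = 51.5. From demand, P = 127.5.
Profit = (127.5 − 76)·51.5 = 2652.25.

Profit = 2652.25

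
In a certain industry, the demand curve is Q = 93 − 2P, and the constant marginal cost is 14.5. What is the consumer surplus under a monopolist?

CS = 256

Inverting demand: P = 46.5 − 0.5Q.
A monopolist chooses Q where MR = MC. MR = 46.5 − Q; setting this equal to 14.5 gives Q = 32 and P = 30.5.
CS = ½·(46.5 − 30.5)·32 = 256.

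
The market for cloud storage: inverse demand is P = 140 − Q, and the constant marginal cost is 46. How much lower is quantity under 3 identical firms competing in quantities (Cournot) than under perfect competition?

Quantity falls by 23.5

Perfect competition: P = MC = 46, so 140 − Q = 46 and Q = 94.
In a 3-firm Cournot equilibrium, symmetry and the first-order condition give q = (140 − 46)/(4) = 23.5. So Q = 70.5 and P = 69.5.
Change in quantity: 70.5 − 94 = −23.5.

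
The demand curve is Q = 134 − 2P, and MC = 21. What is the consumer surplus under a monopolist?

CS = 529

Inverting demand: P = 67 − 0.5Q.
The monopolist equates marginal revenue to marginal cost: 67 − Q = 21, so Q = 46. From demand, P = 44.
CS = ½·(67 − 44)·46 = 529.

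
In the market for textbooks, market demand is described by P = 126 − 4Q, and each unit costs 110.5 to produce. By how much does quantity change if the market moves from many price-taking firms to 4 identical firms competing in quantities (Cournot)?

Perfect competition: P = MC = 110.5, so 126 − 4Q = 110.5 and Q = 3.875.
With 4 symmetric Cournot firms, each firm's FOC gives 126 − 20q = 110.5, so q = 0.775, Q = 4·0.775 = 3.1, and P = 113.6.
Change in quantity: 3.1 − 3.875 = −0.775.

Quantity falls by 0.775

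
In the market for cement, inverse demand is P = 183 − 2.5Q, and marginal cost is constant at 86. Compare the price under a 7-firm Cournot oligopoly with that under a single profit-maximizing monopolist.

With 7 symmetric Cournot firms, each firm's FOC gives 183 − 20q = 86, so q = 4.85, Q = 7·4.85 = 33.95, and P = 98.125.
A monopolist chooses Q where MR = MC. MR = 183 − 5Q; setting this equal to 86 gives Q = 19.4 and P = 134.5.

Cournot: P = 98.125; Monopoly: P = 134.5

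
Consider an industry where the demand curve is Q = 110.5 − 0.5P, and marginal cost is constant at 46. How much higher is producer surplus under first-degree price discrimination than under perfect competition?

Inverting demand: P = 221 − 2Q.
Perfect competition: P = MC = 46, so 221 − 2Q = 46 and Q = 87.5.
PS = (46 − 46)·87.5 = 0.
Under first-degree price discrimination the firm charges each unit its demand price and produces up to where P = MC, i.e. Q = 87.5. Consumer surplus is zero; producer surplus equals total surplus.
PS = ½·(221 − 46)·87.5 = 7656.25.
Change in producer surplus: 7656.25 − 0 = 7656.25.

Producer surplus rises by 7656.25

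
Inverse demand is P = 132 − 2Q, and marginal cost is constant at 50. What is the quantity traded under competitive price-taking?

Q = 41

Under competition P = MC = 50, so Q = (132 − 50)/2 = 41.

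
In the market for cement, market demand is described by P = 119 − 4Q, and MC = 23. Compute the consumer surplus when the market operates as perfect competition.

Under competition P = MC = 23, so Q = (119 − 23)/4 = 24.
CS = ½·(119 − 23)·24 = 1152.

CS = 1152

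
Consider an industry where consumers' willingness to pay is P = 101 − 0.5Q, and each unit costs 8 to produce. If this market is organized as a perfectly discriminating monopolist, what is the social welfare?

With perfect price discrimination, output is the efficient level Q = 186 (where demand meets MC), but every buyer pays their willingness to pay: CS = 0 and PS = total surplus.
TS = 8649 (equal to competitive TS).

TS = 8649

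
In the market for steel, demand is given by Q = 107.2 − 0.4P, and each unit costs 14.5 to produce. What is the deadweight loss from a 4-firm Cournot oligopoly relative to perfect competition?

Inverting demand: P = 268 − 2.5Q.
Competitive firms price at marginal cost: P = 14.5, giving Q = 101.4.
In a 4-firm Cournot equilibrium, symmetry and the first-order condition give q = (268 − 14.5)/(12.5) = 20.28. So Q = 81.12 and P = 65.2.
DWL is the triangle between Q = 81.12 and Q = 101.4: ½·(101.4 − 81.12)·(65.2 − 14.5) = 514.098.

DWL = 514.098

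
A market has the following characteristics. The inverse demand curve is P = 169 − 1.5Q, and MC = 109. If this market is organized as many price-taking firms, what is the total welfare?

Competitive firms price at marginal cost: P = 109, giving Q = 40.
CS = ½·(169 − 109)·40 = 1200; PS = (109 − 109)·40 = 0; TS = 1200.

TS = 1200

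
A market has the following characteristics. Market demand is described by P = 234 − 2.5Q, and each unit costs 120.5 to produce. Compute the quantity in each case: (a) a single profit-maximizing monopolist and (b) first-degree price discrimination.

Monopoly: Q = 22.7; Perfect PD: Q = 45.4

The monopolist equates marginal revenue to marginal cost: 234 − 5Q = 120.5, so Q = 22.7. From demand, P = 177.25.
A perfectly discriminating monopolist sells every unit with P(Q) ≥ MC(Q), so output equals the competitive quantity Q = 45.4. Each buyer pays their reservation price, so CS = 0 and the firm captures all surplus.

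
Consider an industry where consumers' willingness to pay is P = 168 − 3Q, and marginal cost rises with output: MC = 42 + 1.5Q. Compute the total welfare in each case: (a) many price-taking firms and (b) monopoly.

Competitive equilibrium sets price equal to marginal cost: 168 − 3Q = 42 + 1.5Q, so Q = 28 and P = 84.
CS = ½·(168 − 84)·28 = 1176; PS = (84·28 − 42·28 − ½·1.5·28²) = 588; TS = 1764.
Monopoly sets MR = MC: 168 − 6Q = 42 + 1.5Q ⇒ Q = 16.8, P = 168 − 3·16.8 = 117.6.
CS = ½·(168 − 117.6)·16.8 = 423.36; PS = (117.6·16.8 − 42·16.8 − ½·1.5·16.8²) = 1058.4; TS = 1481.76.

Competition: TS = 1764; Monopoly: TS = 1481.76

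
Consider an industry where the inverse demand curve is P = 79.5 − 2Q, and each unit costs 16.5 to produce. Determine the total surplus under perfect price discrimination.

TS = 992.25

With perfect price discrimination, output is the efficient level Q = 31.5 (where demand meets MC), but every buyer pays their willingness to pay: CS = 0 and PS = total surplus.
TS = 992.25 (equal to competitive TS).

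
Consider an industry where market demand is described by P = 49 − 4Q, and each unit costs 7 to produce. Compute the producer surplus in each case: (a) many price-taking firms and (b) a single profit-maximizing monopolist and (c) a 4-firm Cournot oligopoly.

Under competition P = MC = 7, so Q = (49 − 7)/4 = 10.5.
PS = (7 − 7)·10.5 = 0.
The monopolist equates marginal revenue to marginal cost: 49 − 8Q = 7, so Q = 5.25. From demand, P = 28.
PS = (28 − 7)·5.25 = 110.25.
In a 4-firm Cournot equilibrium, symmetry and the first-order condition give q = (49 − 7)/(20) = 2.1. So Q = 8.4 and P = 15.4.
PS = (15.4 − 7)·8.4 = 70.56.

Competition: PS = 0; Monopoly: PS = 110.25; Cournot: PS = 70.56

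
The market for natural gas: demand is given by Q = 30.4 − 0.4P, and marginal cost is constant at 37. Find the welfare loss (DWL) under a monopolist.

Inverting demand: P = 76 − 2.5Q.
Perfect competition: P = MC = 37, so 76 − 2.5Q = 37 and Q = 15.6.
The monopolist equates marginal revenue to marginal cost: 76 − 5Q = 37, so Q = 7.8. From demand, P = 56.5.
DWL is the triangle between Q = 7.8 and Q = 15.6: ½·(15.6 − 7.8)·(56.5 − 37) = 76.05.

DWL = 76.05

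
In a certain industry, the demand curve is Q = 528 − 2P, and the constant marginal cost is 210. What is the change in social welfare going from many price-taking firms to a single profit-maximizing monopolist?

Social welfare falls by 729

Inverting demand: P = 264 − 0.5Q.
Perfect competition: P = MC = 210, so 264 − 0.5Q = 210 and Q = 108.
CS = ½·(264 − 210)·108 = 2916; PS = (210 − 210)·108 = 0; TS = 2916.
The monopolist equates marginal revenue to marginal cost: 264 − Q = 210, so Q = 54. From demand, P = 237.
CS = ½·(264 − 237)·54 = 729; PS = (237 − 210)·54 = 1458; TS = 2187.
Change in social welfare: 2187 − 2916 = −729.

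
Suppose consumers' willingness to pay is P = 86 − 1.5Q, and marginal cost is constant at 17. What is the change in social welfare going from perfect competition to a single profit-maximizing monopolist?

Under competition P = MC = 17, so Q = (86 − 17)/1.5 = 46.
CS = ½·(86 − 17)·46 = 1587; PS = (17 − 17)·46 = 0; TS = 1587.
A monopolist chooses Q where MR = MC. MR = 86 − 3Q; setting this equal to 17 gives Q = 23 and P = 51.5.
CS = ½·(86 − 51.5)·23 = 396.75; PS = (51.5 − 17)·23 = 793.5; TS = 1190.25.
Change in social welfare: 1190.25 − 1587 = −396.75.

TS falls by 396.75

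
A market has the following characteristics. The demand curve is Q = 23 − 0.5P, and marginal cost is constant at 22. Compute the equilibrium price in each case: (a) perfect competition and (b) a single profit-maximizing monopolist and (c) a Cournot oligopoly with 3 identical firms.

Competition: P = 22; Monopoly: P = 34; Cournot: P = 28

Inverting demand: P = 46 − 2Q.
Under competition P = MC = 22, so Q = (46 − 22)/2 = 12.
The monopolist equates marginal revenue to marginal cost: 46 − 4Q = 22, so Q = 6. From demand, P = 34.
Cournot with 3 identical firms: the symmetric best-response condition is 46 − 8q = 22. Each firm produces q = 3, total output Q = 9, price P = 28.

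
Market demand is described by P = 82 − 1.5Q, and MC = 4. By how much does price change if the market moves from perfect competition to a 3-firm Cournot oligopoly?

P rises by 19.5

Under competition P = MC = 4, so Q = (82 − 4)/1.5 = 52.
With 3 symmetric Cournot firms, each firm's FOC gives 82 − 6q = 4, so q = 13, Q = 3·13 = 39, and P = 23.5.
Change in price: 23.5 − 4 = 19.5.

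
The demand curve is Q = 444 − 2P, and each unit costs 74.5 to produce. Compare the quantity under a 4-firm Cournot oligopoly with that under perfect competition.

Cournot: Q = 236; Competition: Q = 295

Inverting demand: P = 222 − 0.5Q.
In a 4-firm Cournot equilibrium, symmetry and the first-order condition give q = (222 − 74.5)/(2.5) = 59. So Q = 236 and P = 104.
Under competition P = MC = 74.5, so Q = (222 − 74.5)/0.5 = 295.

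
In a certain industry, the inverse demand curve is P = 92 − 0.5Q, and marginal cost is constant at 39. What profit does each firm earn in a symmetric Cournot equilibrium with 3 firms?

π_i = 351.125

Cournot with 3 identical firms: the symmetric best-response condition is 92 − 2q = 39. Each firm produces q = 26.5, total output Q = 79.5, price P = 52.25.
Each firm's profit = (52.25 − 39)·26.5 = 351.125.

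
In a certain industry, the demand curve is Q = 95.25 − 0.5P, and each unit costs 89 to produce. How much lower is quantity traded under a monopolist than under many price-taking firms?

Inverting demand: P = 190.5 − 2Q.
Under competition P = MC = 89, so Q = (190.5 − 89)/2 = 50.75.
The monopolist equates marginal revenue to marginal cost: 190.5 − 4Q = 89, so Q = 25.375. From demand, P = 139.75.
Change in quantity traded: 25.375 − 50.75 = −25.375.

Quantity traded falls by 25.375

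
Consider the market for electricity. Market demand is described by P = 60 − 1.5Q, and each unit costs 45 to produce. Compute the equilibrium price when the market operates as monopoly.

P = 52.5

A monopolist chooses Q where MR = MC. MR = 60 − 3Q; setting this equal to 45 gives Q = 5 and P = 52.5.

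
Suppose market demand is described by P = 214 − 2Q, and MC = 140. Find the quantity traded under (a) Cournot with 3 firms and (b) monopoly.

Cournot: Q = 27.75; Monopoly: Q = 18.5

Cournot with 3 identical firms: the symmetric best-response condition is 214 − 8q = 140. Each firm produces q = 9.25, total output Q = 27.75, price P = 158.5.
A monopolist chooses Q where MR = MC. MR = 214 − 4Q; setting this equal to 140 gives Q = 18.5 and P = 177.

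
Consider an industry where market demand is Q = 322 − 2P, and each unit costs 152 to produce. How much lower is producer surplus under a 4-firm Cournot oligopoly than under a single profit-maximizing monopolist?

Producer surplus falls by 14.58

Inverting demand: P = 161 − 0.5Q.
A monopolist chooses Q where MR = MC. MR = 161 − Q; setting this equal to 152 gives Q = 9 and P = 156.5.
PS = (156.5 − 152)·9 = 40.5.
In a 4-firm Cournot equilibrium, symmetry and the first-order condition give q = (161 − 152)/(2.5) = 3.6. So Q = 14.4 and P = 153.8.
PS = (153.8 − 152)·14.4 = 25.92.
Change in producer surplus: 25.92 − 40.5 = −14.58.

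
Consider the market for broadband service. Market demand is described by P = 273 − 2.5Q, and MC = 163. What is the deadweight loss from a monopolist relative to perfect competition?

DWL = 605

Under competition P = MC = 163, so Q = (273 − 163)/2.5 = 44.
The monopolist equates marginal revenue to marginal cost: 273 − 5Q = 163, so Q = 22. From demand, P = 218.
DWL is the triangle between Q = 22 and Q = 44: ½·(44 − 22)·(218 − 163) = 605.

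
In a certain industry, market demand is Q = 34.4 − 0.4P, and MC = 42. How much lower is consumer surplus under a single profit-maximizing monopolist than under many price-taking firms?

Inverting demand: P = 86 − 2.5Q.
Competitive firms price at marginal cost: P = 42, giving Q = 17.6.
CS = ½·(86 − 42)·17.6 = 387.2.
A monopolist chooses Q where MR = MC. MR = 86 − 5Q; setting this equal to 42 gives Q = 8.8 and P = 64.
CS = ½·(86 − 64)·8.8 = 96.8.
Change in consumer surplus: 96.8 − 387.2 = −290.4.

CS falls by 290.4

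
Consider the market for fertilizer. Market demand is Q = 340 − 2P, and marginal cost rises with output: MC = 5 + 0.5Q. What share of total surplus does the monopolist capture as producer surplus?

Inverting demand: P = 170 − 0.5Q.
A monopolist chooses Q where MR = MC. MR = 170 − Q; setting this equal to 5 + 0.5Q gives Q = 110 and P = 115.
CS = ½·(170 − 115)·110 = 3025.
PS = P·Q − VC(Q) = 115·110 − (5·110 + ½·0.5·110²) = 9075.
Share captured = PS/TS = 9075/12100 = 0.75.

PS/TS = 0.75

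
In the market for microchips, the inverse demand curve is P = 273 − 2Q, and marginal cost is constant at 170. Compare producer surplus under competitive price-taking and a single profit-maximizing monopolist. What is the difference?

Under competition P = MC = 170, so Q = (273 − 170)/2 = 51.5.
PS = (170 − 170)·51.5 = 0.
Monopoly sets MR = MC: 273 − 4Q = 170 ⇒ Q = 25.75, P = 273 − 2·25.75 = 221.5.
PS = (221.5 − 170)·25.75 = 1326.125.
Change in producer surplus: 1326.125 − 0 = 1326.125.

Producer surplus rises by 1326.125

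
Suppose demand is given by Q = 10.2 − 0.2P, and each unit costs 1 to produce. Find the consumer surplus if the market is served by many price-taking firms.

Inverting demand: P = 51 − 5Q.
Competitive firms price at marginal cost: P = 1, giving Q = 10.
CS = ½·(51 − 1)·10 = 250.

CS = 250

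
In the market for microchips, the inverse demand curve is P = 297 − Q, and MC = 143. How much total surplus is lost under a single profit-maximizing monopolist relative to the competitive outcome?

Under competition P = MC = 143, so Q = (297 − 143)/1 = 154.
A monopolist chooses Q where MR = MC. MR = 297 − 2Q; setting this equal to 143 gives Q = 77 and P = 220.
DWL is the triangle between Q = 77 and Q = 154: ½·(154 − 77)·(220 − 143) = 2964.5.

DWL = 2964.5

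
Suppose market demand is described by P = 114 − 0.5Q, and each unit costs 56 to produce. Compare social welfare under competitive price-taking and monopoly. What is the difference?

Social welfare falls by 841

Under competition P = MC = 56, so Q = (114 − 56)/0.5 = 116.
CS = ½·(114 − 56)·116 = 3364; PS = (56 − 56)·116 = 0; TS = 3364.
A monopolist chooses Q where MR = MC. MR = 114 − Q; setting this equal to 56 gives Q = 58 and P = 85.
CS = ½·(114 − 85)·58 = 841; PS = (85 − 56)·58 = 1682; TS = 2523.
Change in social welfare: 2523 − 3364 = −841.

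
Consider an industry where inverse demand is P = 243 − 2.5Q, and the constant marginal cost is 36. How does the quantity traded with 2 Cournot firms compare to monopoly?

Cournot: Q = 55.2; Monopoly: Q = 41.4

With 2 symmetric Cournot firms, each firm's FOC gives 243 − 7.5q = 36, so q = 27.6, Q = 2·27.6 = 55.2, and P = 105.
The monopolist equates marginal revenue to marginal cost: 243 − 5Q = 36, so Q = 41.4. From demand, P = 139.5.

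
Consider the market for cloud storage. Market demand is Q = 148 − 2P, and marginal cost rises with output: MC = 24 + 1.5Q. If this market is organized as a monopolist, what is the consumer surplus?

Inverting demand: P = 74 − 0.5Q.
A monopolist chooses Q where MR = MC. MR = 74 − Q; setting this equal to 24 + 1.5Q gives Q = 20 and P = 64.
CS = ½·(74 − 64)·20 = 100.

CS = 100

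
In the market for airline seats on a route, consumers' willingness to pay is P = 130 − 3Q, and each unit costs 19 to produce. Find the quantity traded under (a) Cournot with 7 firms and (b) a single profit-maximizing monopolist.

With 7 symmetric Cournot firms, each firm's FOC gives 130 − 24q = 19, so q = 4.625, Q = 7·4.625 = 32.375, and P = 32.875.
Monopoly sets MR = MC: 130 − 6Q = 19 ⇒ Q = 18.5, P = 130 − 3·18.5 = 74.5.

Cournot: Q = 32.375; Monopoly: Q = 18.5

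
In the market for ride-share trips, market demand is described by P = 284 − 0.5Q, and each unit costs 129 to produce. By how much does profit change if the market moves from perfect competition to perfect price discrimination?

Competitive firms price at marginal cost: P = 129, giving Q = 310.
Profit = (129 − 129)·310 = 0.
A perfectly discriminating monopolist sells every unit with P(Q) ≥ MC(Q), so output equals the competitive quantity Q = 310. Each buyer pays their reservation price, so CS = 0 and the firm captures all surplus.
PS equals the full surplus area, 24025. Profit = 24025 = 24025.
Change in profit: 24025 − 0 = 24025.

Profit rises by 24025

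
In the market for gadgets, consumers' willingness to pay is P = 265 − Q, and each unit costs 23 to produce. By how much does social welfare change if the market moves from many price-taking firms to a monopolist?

Perfect competition: P = MC = 23, so 265 − Q = 23 and Q = 242.
CS = ½·(265 − 23)·242 = 29282; PS = (23 − 23)·242 = 0; TS = 29282.
A monopolist chooses Q where MR = MC. MR = 265 − 2Q; setting this equal to 23 gives Q = 121 and P = 144.
CS = ½·(265 − 144)·121 = 7320.5; PS = (144 − 23)·121 = 14641; TS = 21961.5.
Change in social welfare: 21961.5 − 29282 = −7320.5.

Social welfare falls by 7320.5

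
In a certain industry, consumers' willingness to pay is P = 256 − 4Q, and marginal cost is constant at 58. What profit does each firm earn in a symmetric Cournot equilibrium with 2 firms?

Cournot with 2 identical firms: the symmetric best-response condition is 256 − 12q = 58. Each firm produces q = 16.5, total output Q = 33, price P = 124.
Each firm's profit = (124 − 58)·16.5 = 1089.

π_i = 1089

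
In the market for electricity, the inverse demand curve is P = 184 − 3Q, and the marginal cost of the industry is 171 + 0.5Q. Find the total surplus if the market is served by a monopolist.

The monopolist equates marginal revenue to marginal cost: 184 − 6Q = 171 + 0.5Q, so Q = 2. From demand, P = 178.
CS = ½·(184 − 178)·2 = 6; PS = (178·2 − 171·2 − ½·0.5·2²) = 13; TS = 19.

TS = 19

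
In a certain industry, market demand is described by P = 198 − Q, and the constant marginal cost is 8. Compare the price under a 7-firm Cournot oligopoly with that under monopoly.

Cournot: P = 31.75; Monopoly: P = 103

With 7 symmetric Cournot firms, each firm's FOC gives 198 − 8q = 8, so q = 23.75, Q = 7·23.75 = 166.25, and P = 31.75.
Monopoly sets MR = MC: 198 − 2Q = 8 ⇒ Q = 95, P = 198 − 95 = 103.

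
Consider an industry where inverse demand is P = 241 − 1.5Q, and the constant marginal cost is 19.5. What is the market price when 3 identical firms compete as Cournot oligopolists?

In a 3-firm Cournot equilibrium, symmetry and the first-order condition give q = (241 − 19.5)/(6) = 443/12. So Q = 110.75 and P = 74.875.

P = 74.875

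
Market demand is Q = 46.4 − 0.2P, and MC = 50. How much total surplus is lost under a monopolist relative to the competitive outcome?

DWL = 828.1

Inverting demand: P = 232 − 5Q.
Under competition P = MC = 50, so Q = (232 − 50)/5 = 36.4.
Monopoly sets MR = MC: 232 − 10Q = 50 ⇒ Q = 18.2, P = 232 − 5·18.2 = 141.
DWL is the triangle between Q = 18.2 and Q = 36.4: ½·(36.4 − 18.2)·(141 − 50) = 828.1.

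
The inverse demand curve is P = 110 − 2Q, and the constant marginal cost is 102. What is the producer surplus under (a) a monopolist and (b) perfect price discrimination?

Monopoly: PS = 8; Perfect PD: PS = 16

The monopolist equates marginal revenue to marginal cost: 110 − 4Q = 102, so Q = 2. From demand, P = 106.
PS = (106 − 102)·2 = 8.
With perfect price discrimination, output is the efficient level Q = 4 (where demand meets MC), but every buyer pays their willingness to pay: CS = 0 and PS = total surplus.
PS = ½·(110 − 102)·4 = 16.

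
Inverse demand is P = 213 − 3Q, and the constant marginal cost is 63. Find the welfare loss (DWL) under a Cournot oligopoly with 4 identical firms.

Competitive firms price at marginal cost: P = 63, giving Q = 50.
In a 4-firm Cournot equilibrium, symmetry and the first-order condition give q = (213 − 63)/(15) = 10. So Q = 40 and P = 93.
DWL is the triangle between Q = 40 and Q = 50: ½·(50 − 40)·(93 − 63) = 150.

DWL = 150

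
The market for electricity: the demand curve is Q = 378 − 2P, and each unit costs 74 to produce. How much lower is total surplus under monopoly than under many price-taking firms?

Inverting demand: P = 189 − 0.5Q.
Under competition P = MC = 74, so Q = (189 − 74)/0.5 = 230.
CS = ½·(189 − 74)·230 = 13225; PS = (74 − 74)·230 = 0; TS = 13225.
A monopolist chooses Q where MR = MC. MR = 189 − Q; setting this equal to 74 gives Q = 115 and P = 131.5.
CS = ½·(189 − 131.5)·115 = 3306.25; PS = (131.5 − 74)·115 = 6612.5; TS = 9918.75.
Change in total surplus: 9918.75 − 13225 = −3306.25.

TS falls by 3306.25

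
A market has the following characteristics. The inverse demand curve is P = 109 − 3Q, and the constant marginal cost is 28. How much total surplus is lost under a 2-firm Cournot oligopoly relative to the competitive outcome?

DWL = 121.5

Under competition P = MC = 28, so Q = (109 − 28)/3 = 27.
With 2 symmetric Cournot firms, each firm's FOC gives 109 − 9q = 28, so q = 9, Q = 2·9 = 18, and P = 55.
DWL is the triangle between Q = 18 and Q = 27: ½·(27 − 18)·(55 − 28) = 121.5.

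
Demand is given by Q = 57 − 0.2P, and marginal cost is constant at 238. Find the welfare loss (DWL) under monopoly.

Inverting demand: P = 285 − 5Q.
Perfect competition: P = MC = 238, so 285 − 5Q = 238 and Q = 9.4.
Monopoly sets MR = MC: 285 − 10Q = 238 ⇒ Q = 4.7, P = 285 − 5·4.7 = 261.5.
DWL is the triangle between Q = 4.7 and Q = 9.4: ½·(9.4 − 4.7)·(261.5 − 238) = 55.225.

DWL = 55.225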